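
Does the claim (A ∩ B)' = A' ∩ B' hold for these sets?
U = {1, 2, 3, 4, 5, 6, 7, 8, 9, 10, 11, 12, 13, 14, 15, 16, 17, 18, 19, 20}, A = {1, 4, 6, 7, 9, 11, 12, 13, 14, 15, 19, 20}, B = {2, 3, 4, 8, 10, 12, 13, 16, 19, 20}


LHS: A ∩ B = {4, 12, 13, 19, 20}
(A ∩ B)' = U \ (A ∩ B) = {1, 2, 3, 5, 6, 7, 8, 9, 10, 11, 14, 15, 16, 17, 18}
A' = {2, 3, 5, 8, 10, 16, 17, 18}, B' = {1, 5, 6, 7, 9, 11, 14, 15, 17, 18}
Claimed RHS: A' ∩ B' = {5, 17, 18}
Identity is INVALID: LHS = {1, 2, 3, 5, 6, 7, 8, 9, 10, 11, 14, 15, 16, 17, 18} but the RHS claimed here equals {5, 17, 18}. The correct form is (A ∩ B)' = A' ∪ B'.

Identity is invalid: (A ∩ B)' = {1, 2, 3, 5, 6, 7, 8, 9, 10, 11, 14, 15, 16, 17, 18} but A' ∩ B' = {5, 17, 18}. The correct De Morgan law is (A ∩ B)' = A' ∪ B'.


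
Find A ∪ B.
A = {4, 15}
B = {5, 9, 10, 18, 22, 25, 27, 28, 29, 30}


A ∪ B = all elements in A or B (or both)
A = {4, 15}
B = {5, 9, 10, 18, 22, 25, 27, 28, 29, 30}
A ∪ B = {4, 5, 9, 10, 15, 18, 22, 25, 27, 28, 29, 30}

A ∪ B = {4, 5, 9, 10, 15, 18, 22, 25, 27, 28, 29, 30}


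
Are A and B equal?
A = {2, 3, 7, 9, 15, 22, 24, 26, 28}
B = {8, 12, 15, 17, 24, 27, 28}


Two sets are equal iff they have exactly the same elements.
A = {2, 3, 7, 9, 15, 22, 24, 26, 28}
B = {8, 12, 15, 17, 24, 27, 28}
Differences: {2, 3, 7, 8, 9, 12, 17, 22, 26, 27}
A ≠ B

No, A ≠ B


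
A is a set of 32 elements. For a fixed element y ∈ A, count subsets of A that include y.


Subsets of A containing y correspond to subsets of A \ {y}, which has 31 elements.
Count = 2^(n-1) = 2^31
= 2147483648

Number of subsets containing y = 2147483648


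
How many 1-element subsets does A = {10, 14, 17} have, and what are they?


|A| = 3, so A has C(3,1) = 3 subsets of size 1.
Enumerate by choosing 1 elements from A at a time:
{10}, {14}, {17}

1-element subsets (3 total): {10}, {14}, {17}


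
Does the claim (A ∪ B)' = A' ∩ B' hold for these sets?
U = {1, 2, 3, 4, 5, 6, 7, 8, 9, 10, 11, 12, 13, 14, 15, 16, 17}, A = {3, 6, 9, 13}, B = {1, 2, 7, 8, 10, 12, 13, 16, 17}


LHS: A ∪ B = {1, 2, 3, 6, 7, 8, 9, 10, 12, 13, 16, 17}
(A ∪ B)' = U \ (A ∪ B) = {4, 5, 11, 14, 15}
A' = {1, 2, 4, 5, 7, 8, 10, 11, 12, 14, 15, 16, 17}, B' = {3, 4, 5, 6, 9, 11, 14, 15}
Claimed RHS: A' ∩ B' = {4, 5, 11, 14, 15}
Identity is VALID: LHS = RHS = {4, 5, 11, 14, 15} ✓

Identity is valid. (A ∪ B)' = A' ∩ B' = {4, 5, 11, 14, 15}


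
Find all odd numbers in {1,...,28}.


Checking each candidate:
Condition: odd numbers in {1,...,28}
Result = {1, 3, 5, 7, 9, 11, 13, 15, 17, 19, 21, 23, 25, 27}

{1, 3, 5, 7, 9, 11, 13, 15, 17, 19, 21, 23, 25, 27}


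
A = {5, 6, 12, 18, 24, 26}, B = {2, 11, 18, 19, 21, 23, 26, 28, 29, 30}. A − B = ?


A \ B = elements in A but not in B
A = {5, 6, 12, 18, 24, 26}
B = {2, 11, 18, 19, 21, 23, 26, 28, 29, 30}
Remove from A any elements in B
A \ B = {5, 6, 12, 24}

A \ B = {5, 6, 12, 24}


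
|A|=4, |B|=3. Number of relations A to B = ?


A relation from A to B is any subset of A × B.
|A × B| = 4 × 3 = 12
# relations = 2^|A × B| = 2^12 = 4096

Number of relations = 4096


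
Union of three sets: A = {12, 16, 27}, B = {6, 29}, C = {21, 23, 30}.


A ∪ B = {6, 12, 16, 27, 29}
(A ∪ B) ∪ C = {6, 12, 16, 21, 23, 27, 29, 30}

A ∪ B ∪ C = {6, 12, 16, 21, 23, 27, 29, 30}


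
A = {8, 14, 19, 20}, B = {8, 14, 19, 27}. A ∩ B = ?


A ∩ B = elements in both A and B
A = {8, 14, 19, 20}
B = {8, 14, 19, 27}
A ∩ B = {8, 14, 19}

A ∩ B = {8, 14, 19}


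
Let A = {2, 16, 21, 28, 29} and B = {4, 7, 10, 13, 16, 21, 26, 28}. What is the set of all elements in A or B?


A ∪ B = all elements in A or B (or both)
A = {2, 16, 21, 28, 29}
B = {4, 7, 10, 13, 16, 21, 26, 28}
A ∪ B = {2, 4, 7, 10, 13, 16, 21, 26, 28, 29}

A ∪ B = {2, 4, 7, 10, 13, 16, 21, 26, 28, 29}


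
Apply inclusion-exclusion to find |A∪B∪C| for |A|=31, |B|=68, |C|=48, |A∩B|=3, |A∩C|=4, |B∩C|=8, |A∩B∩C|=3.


|A∪B∪C| = |A|+|B|+|C| - |A∩B|-|A∩C|-|B∩C| + |A∩B∩C|
= 31+68+48 - 3-4-8 + 3
= 147 - 15 + 3
= 135

|A ∪ B ∪ C| = 135


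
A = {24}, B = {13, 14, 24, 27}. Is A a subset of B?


A ⊆ B means every element of A is in B.
All elements of A are in B.
So A ⊆ B.

Yes, A ⊆ B


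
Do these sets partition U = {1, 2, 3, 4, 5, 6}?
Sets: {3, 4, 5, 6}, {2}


A partition requires: (1) non-empty parts, (2) pairwise disjoint, (3) union = U
Parts: {3, 4, 5, 6}, {2}
Union of parts: {2, 3, 4, 5, 6}
U = {1, 2, 3, 4, 5, 6}
All non-empty? True
Pairwise disjoint? True
Covers U? False

No, not a valid partition


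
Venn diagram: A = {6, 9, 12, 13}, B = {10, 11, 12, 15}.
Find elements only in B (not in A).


A = {6, 9, 12, 13}
B = {10, 11, 12, 15}
Region: only in B (not in A)
Elements: {10, 11, 15}

Elements only in B (not in A): {10, 11, 15}


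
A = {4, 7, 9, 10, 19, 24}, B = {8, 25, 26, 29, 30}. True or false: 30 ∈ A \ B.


A = {4, 7, 9, 10, 19, 24}, B = {8, 25, 26, 29, 30}
A \ B = elements in A but not in B
A \ B = {4, 7, 9, 10, 19, 24}
Checking if 30 ∈ A \ B
30 is not in A \ B → False

30 ∉ A \ B


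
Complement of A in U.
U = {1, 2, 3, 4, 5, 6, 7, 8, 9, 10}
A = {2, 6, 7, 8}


Aᶜ = U \ A = elements in U but not in A
U = {1, 2, 3, 4, 5, 6, 7, 8, 9, 10}
A = {2, 6, 7, 8}
Aᶜ = {1, 3, 4, 5, 9, 10}

Aᶜ = {1, 3, 4, 5, 9, 10}


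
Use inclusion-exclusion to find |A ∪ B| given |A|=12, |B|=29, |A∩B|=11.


|A ∪ B| = |A| + |B| - |A ∩ B|
= 12 + 29 - 11
= 30

|A ∪ B| = 30


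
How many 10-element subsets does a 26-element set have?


C(n,k) = n! / (k!(n-k)!)
C(26,10) = 26! / (10!16!)
= 5311735

C(26,10) = 5311735


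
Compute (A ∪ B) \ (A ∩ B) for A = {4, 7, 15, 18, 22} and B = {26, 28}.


A △ B = (A \ B) ∪ (B \ A) = elements in exactly one of A or B
A \ B = {4, 7, 15, 18, 22}
B \ A = {26, 28}
A △ B = {4, 7, 15, 18, 22, 26, 28}

A △ B = {4, 7, 15, 18, 22, 26, 28}


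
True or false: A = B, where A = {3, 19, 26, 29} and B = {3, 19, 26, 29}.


Two sets are equal iff they have exactly the same elements.
A = {3, 19, 26, 29}
B = {3, 19, 26, 29}
Same elements → A = B

Yes, A = B


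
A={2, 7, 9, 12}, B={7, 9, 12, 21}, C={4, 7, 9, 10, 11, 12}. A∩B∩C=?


A ∩ B = {7, 9, 12}
(A ∩ B) ∩ C = {7, 9, 12}

A ∩ B ∩ C = {7, 9, 12}


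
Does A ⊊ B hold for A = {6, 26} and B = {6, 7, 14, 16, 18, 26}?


A ⊂ B requires: A ⊆ B AND A ≠ B.
A ⊆ B? Yes
A = B? No
A ⊂ B: Yes (A is a proper subset of B)

Yes, A ⊂ B


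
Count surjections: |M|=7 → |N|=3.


n = |M| = 7, k = |N| = 3. Surjections via inclusion-exclusion:
S(n,k) = Σ(-1)^i × C(k,i) × (k-i)^n, i=0 to k
i=0: (-1)^0×C(3,0)×3^7 = 2187
i=1: (-1)^1×C(3,1)×2^7 = -384
i=2: (-1)^2×C(3,2)×1^7 = 3
i=3: (-1)^3×C(3,3)×0^7 = 0
Total = 1806

Number of surjections = 1806


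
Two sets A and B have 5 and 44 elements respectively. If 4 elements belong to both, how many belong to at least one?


|A ∪ B| = |A| + |B| - |A ∩ B|
= 5 + 44 - 4
= 45

|A ∪ B| = 45


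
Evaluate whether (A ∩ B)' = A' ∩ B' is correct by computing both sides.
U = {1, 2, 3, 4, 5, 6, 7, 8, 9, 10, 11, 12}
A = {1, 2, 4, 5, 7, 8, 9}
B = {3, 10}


LHS: A ∩ B = ∅
(A ∩ B)' = U \ (A ∩ B) = {1, 2, 3, 4, 5, 6, 7, 8, 9, 10, 11, 12}
A' = {3, 6, 10, 11, 12}, B' = {1, 2, 4, 5, 6, 7, 8, 9, 11, 12}
Claimed RHS: A' ∩ B' = {6, 11, 12}
Identity is INVALID: LHS = {1, 2, 3, 4, 5, 6, 7, 8, 9, 10, 11, 12} but the RHS claimed here equals {6, 11, 12}. The correct form is (A ∩ B)' = A' ∪ B'.

Identity is invalid: (A ∩ B)' = {1, 2, 3, 4, 5, 6, 7, 8, 9, 10, 11, 12} but A' ∩ B' = {6, 11, 12}. The correct De Morgan law is (A ∩ B)' = A' ∪ B'.


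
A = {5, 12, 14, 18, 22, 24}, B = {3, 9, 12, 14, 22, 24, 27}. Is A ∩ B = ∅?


Disjoint means A ∩ B = ∅.
A ∩ B = {12, 14, 22, 24}
A ∩ B ≠ ∅, so A and B are NOT disjoint.

No, A and B are not disjoint (A ∩ B = {12, 14, 22, 24})


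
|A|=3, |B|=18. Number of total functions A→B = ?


Each of |A| = 3 inputs maps to any of |B| = 18 outputs.
# functions = |B|^|A| = 18^3
= 5832

Number of functions = 5832


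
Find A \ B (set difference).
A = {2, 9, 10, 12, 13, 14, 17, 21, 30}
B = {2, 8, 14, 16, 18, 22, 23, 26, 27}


A \ B = elements in A but not in B
A = {2, 9, 10, 12, 13, 14, 17, 21, 30}
B = {2, 8, 14, 16, 18, 22, 23, 26, 27}
Remove from A any elements in B
A \ B = {9, 10, 12, 13, 17, 21, 30}

A \ B = {9, 10, 12, 13, 17, 21, 30}


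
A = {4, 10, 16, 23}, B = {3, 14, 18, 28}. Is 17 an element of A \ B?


A = {4, 10, 16, 23}, B = {3, 14, 18, 28}
A \ B = elements in A but not in B
A \ B = {4, 10, 16, 23}
Checking if 17 ∈ A \ B
17 is not in A \ B → False

17 ∉ A \ B


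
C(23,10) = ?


C(n,k) = n! / (k!(n-k)!)
C(23,10) = 23! / (10!13!)
= 1144066

C(23,10) = 1144066


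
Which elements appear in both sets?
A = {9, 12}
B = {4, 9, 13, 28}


A ∩ B = elements in both A and B
A = {9, 12}
B = {4, 9, 13, 28}
A ∩ B = {9}

A ∩ B = {9}


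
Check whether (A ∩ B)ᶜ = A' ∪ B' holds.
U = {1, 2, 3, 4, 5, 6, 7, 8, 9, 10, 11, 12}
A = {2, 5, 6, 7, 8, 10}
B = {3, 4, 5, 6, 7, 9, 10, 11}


LHS: A ∩ B = {5, 6, 7, 10}
(A ∩ B)' = U \ (A ∩ B) = {1, 2, 3, 4, 8, 9, 11, 12}
A' = {1, 3, 4, 9, 11, 12}, B' = {1, 2, 8, 12}
Claimed RHS: A' ∪ B' = {1, 2, 3, 4, 8, 9, 11, 12}
Identity is VALID: LHS = RHS = {1, 2, 3, 4, 8, 9, 11, 12} ✓

Identity is valid. (A ∩ B)' = A' ∪ B' = {1, 2, 3, 4, 8, 9, 11, 12}


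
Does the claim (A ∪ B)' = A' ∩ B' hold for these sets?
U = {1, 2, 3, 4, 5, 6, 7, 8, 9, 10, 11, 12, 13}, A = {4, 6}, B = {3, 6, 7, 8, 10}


LHS: A ∪ B = {3, 4, 6, 7, 8, 10}
(A ∪ B)' = U \ (A ∪ B) = {1, 2, 5, 9, 11, 12, 13}
A' = {1, 2, 3, 5, 7, 8, 9, 10, 11, 12, 13}, B' = {1, 2, 4, 5, 9, 11, 12, 13}
Claimed RHS: A' ∩ B' = {1, 2, 5, 9, 11, 12, 13}
Identity is VALID: LHS = RHS = {1, 2, 5, 9, 11, 12, 13} ✓

Identity is valid. (A ∪ B)' = A' ∩ B' = {1, 2, 5, 9, 11, 12, 13}


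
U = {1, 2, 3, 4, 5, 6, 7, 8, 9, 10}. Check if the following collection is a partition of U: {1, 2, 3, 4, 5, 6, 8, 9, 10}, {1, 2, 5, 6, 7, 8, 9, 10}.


A partition requires: (1) non-empty parts, (2) pairwise disjoint, (3) union = U
Parts: {1, 2, 3, 4, 5, 6, 8, 9, 10}, {1, 2, 5, 6, 7, 8, 9, 10}
Union of parts: {1, 2, 3, 4, 5, 6, 7, 8, 9, 10}
U = {1, 2, 3, 4, 5, 6, 7, 8, 9, 10}
All non-empty? True
Pairwise disjoint? False
Covers U? True

No, not a valid partition


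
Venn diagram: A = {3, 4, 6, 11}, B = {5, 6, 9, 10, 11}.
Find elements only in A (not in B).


A = {3, 4, 6, 11}
B = {5, 6, 9, 10, 11}
Region: only in A (not in B)
Elements: {3, 4}

Elements only in A (not in B): {3, 4}


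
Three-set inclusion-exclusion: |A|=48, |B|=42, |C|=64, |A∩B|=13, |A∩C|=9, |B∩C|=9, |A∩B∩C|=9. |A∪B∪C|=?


|A∪B∪C| = |A|+|B|+|C| - |A∩B|-|A∩C|-|B∩C| + |A∩B∩C|
= 48+42+64 - 13-9-9 + 9
= 154 - 31 + 9
= 132

|A ∪ B ∪ C| = 132


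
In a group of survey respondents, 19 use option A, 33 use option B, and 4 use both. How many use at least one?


|A ∪ B| = |A| + |B| - |A ∩ B|
= 19 + 33 - 4
= 48

|A ∪ B| = 48


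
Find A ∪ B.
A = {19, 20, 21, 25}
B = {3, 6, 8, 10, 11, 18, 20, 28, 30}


A ∪ B = all elements in A or B (or both)
A = {19, 20, 21, 25}
B = {3, 6, 8, 10, 11, 18, 20, 28, 30}
A ∪ B = {3, 6, 8, 10, 11, 18, 19, 20, 21, 25, 28, 30}

A ∪ B = {3, 6, 8, 10, 11, 18, 19, 20, 21, 25, 28, 30}


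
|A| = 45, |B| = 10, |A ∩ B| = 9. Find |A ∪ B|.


|A ∪ B| = |A| + |B| - |A ∩ B|
= 45 + 10 - 9
= 46

|A ∪ B| = 46


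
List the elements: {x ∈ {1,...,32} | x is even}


Checking each candidate:
Condition: even numbers in {1,...,32}
Result = {2, 4, 6, 8, 10, 12, 14, 16, 18, 20, 22, 24, 26, 28, 30, 32}

{2, 4, 6, 8, 10, 12, 14, 16, 18, 20, 22, 24, 26, 28, 30, 32}


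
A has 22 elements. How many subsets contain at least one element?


Total subsets = 2^n = 2^22 = 4194304
Non-empty subsets exclude the empty set: 2^n - 1
= 4194304 - 1
= 4194303

Number of non-empty subsets = 4194303


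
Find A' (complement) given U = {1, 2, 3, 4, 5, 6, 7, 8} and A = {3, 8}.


Aᶜ = U \ A = elements in U but not in A
U = {1, 2, 3, 4, 5, 6, 7, 8}
A = {3, 8}
Aᶜ = {1, 2, 4, 5, 6, 7}

Aᶜ = {1, 2, 4, 5, 6, 7}


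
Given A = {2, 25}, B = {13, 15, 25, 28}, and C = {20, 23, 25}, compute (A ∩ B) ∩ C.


A ∩ B = {25}
(A ∩ B) ∩ C = {25}

A ∩ B ∩ C = {25}


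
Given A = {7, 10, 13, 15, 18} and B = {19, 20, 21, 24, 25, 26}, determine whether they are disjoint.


Disjoint means A ∩ B = ∅.
A ∩ B = ∅
A ∩ B = ∅, so A and B are disjoint.

Yes, A and B are disjoint


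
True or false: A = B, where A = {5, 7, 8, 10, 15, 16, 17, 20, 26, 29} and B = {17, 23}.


Two sets are equal iff they have exactly the same elements.
A = {5, 7, 8, 10, 15, 16, 17, 20, 26, 29}
B = {17, 23}
Differences: {5, 7, 8, 10, 15, 16, 20, 23, 26, 29}
A ≠ B

No, A ≠ B


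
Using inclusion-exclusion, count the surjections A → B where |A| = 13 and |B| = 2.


n = |A| = 13, k = |B| = 2. Surjections via inclusion-exclusion:
S(n,k) = Σ(-1)^i × C(k,i) × (k-i)^n, i=0 to k
i=0: (-1)^0×C(2,0)×2^13 = 8192
i=1: (-1)^1×C(2,1)×1^13 = -2
i=2: (-1)^2×C(2,2)×0^13 = 0
Total = 8190

Number of surjections = 8190


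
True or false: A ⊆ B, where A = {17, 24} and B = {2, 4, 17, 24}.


A ⊆ B means every element of A is in B.
All elements of A are in B.
So A ⊆ B.

Yes, A ⊆ B


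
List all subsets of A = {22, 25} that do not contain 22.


A subset of A that omits 22 is a subset of A \ {22}, so there are 2^(n-1) = 2^1 = 2 of them.
Subsets excluding 22: ∅, {25}

Subsets excluding 22 (2 total): ∅, {25}


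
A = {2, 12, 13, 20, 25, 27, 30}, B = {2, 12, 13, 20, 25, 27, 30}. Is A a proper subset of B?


A ⊂ B requires: A ⊆ B AND A ≠ B.
A ⊆ B? Yes
A = B? Yes
A = B, so A is not a PROPER subset.

No, A is not a proper subset of B


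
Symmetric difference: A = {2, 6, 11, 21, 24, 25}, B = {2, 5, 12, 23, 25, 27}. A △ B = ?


A △ B = (A \ B) ∪ (B \ A) = elements in exactly one of A or B
A \ B = {6, 11, 21, 24}
B \ A = {5, 12, 23, 27}
A △ B = {5, 6, 11, 12, 21, 23, 24, 27}

A △ B = {5, 6, 11, 12, 21, 23, 24, 27}


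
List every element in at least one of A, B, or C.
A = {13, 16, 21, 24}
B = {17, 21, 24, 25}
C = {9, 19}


A ∪ B = {13, 16, 17, 21, 24, 25}
(A ∪ B) ∪ C = {9, 13, 16, 17, 19, 21, 24, 25}

A ∪ B ∪ C = {9, 13, 16, 17, 19, 21, 24, 25}


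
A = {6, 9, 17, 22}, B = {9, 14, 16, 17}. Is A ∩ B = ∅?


Disjoint means A ∩ B = ∅.
A ∩ B = {9, 17}
A ∩ B ≠ ∅, so A and B are NOT disjoint.

No, A and B are not disjoint (A ∩ B = {9, 17})


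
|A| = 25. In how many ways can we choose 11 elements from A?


C(n,k) = n! / (k!(n-k)!)
C(25,11) = 25! / (11!14!)
= 4457400

C(25,11) = 4457400


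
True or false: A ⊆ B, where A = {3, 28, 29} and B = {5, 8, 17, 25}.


A ⊆ B means every element of A is in B.
Elements in A not in B: {3, 28, 29}
So A ⊄ B.

No, A ⊄ B


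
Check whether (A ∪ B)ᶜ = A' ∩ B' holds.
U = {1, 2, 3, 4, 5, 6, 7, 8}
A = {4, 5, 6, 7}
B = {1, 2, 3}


LHS: A ∪ B = {1, 2, 3, 4, 5, 6, 7}
(A ∪ B)' = U \ (A ∪ B) = {8}
A' = {1, 2, 3, 8}, B' = {4, 5, 6, 7, 8}
Claimed RHS: A' ∩ B' = {8}
Identity is VALID: LHS = RHS = {8} ✓

Identity is valid. (A ∪ B)' = A' ∩ B' = {8}


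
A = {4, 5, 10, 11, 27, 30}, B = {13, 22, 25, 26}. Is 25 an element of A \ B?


A = {4, 5, 10, 11, 27, 30}, B = {13, 22, 25, 26}
A \ B = elements in A but not in B
A \ B = {4, 5, 10, 11, 27, 30}
Checking if 25 ∈ A \ B
25 is not in A \ B → False

25 ∉ A \ B


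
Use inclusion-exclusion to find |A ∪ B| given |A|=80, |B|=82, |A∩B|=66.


|A ∪ B| = |A| + |B| - |A ∩ B|
= 80 + 82 - 66
= 96

|A ∪ B| = 96


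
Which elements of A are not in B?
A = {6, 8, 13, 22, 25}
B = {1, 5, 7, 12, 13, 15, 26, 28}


A \ B = elements in A but not in B
A = {6, 8, 13, 22, 25}
B = {1, 5, 7, 12, 13, 15, 26, 28}
Remove from A any elements in B
A \ B = {6, 8, 22, 25}

A \ B = {6, 8, 22, 25}


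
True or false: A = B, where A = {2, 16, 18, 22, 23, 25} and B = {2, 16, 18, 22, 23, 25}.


Two sets are equal iff they have exactly the same elements.
A = {2, 16, 18, 22, 23, 25}
B = {2, 16, 18, 22, 23, 25}
Same elements → A = B

Yes, A = B


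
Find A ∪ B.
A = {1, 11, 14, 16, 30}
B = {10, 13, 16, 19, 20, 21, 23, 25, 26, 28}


A ∪ B = all elements in A or B (or both)
A = {1, 11, 14, 16, 30}
B = {10, 13, 16, 19, 20, 21, 23, 25, 26, 28}
A ∪ B = {1, 10, 11, 13, 14, 16, 19, 20, 21, 23, 25, 26, 28, 30}

A ∪ B = {1, 10, 11, 13, 14, 16, 19, 20, 21, 23, 25, 26, 28, 30}


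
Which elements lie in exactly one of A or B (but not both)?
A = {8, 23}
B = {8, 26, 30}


A △ B = (A \ B) ∪ (B \ A) = elements in exactly one of A or B
A \ B = {23}
B \ A = {26, 30}
A △ B = {23, 26, 30}

A △ B = {23, 26, 30}


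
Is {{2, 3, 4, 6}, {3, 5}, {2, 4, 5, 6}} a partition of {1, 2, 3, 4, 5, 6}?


A partition requires: (1) non-empty parts, (2) pairwise disjoint, (3) union = U
Parts: {2, 3, 4, 6}, {3, 5}, {2, 4, 5, 6}
Union of parts: {2, 3, 4, 5, 6}
U = {1, 2, 3, 4, 5, 6}
All non-empty? True
Pairwise disjoint? False
Covers U? False

No, not a valid partition


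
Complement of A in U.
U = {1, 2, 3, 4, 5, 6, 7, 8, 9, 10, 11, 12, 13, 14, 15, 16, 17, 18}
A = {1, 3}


Aᶜ = U \ A = elements in U but not in A
U = {1, 2, 3, 4, 5, 6, 7, 8, 9, 10, 11, 12, 13, 14, 15, 16, 17, 18}
A = {1, 3}
Aᶜ = {2, 4, 5, 6, 7, 8, 9, 10, 11, 12, 13, 14, 15, 16, 17, 18}

Aᶜ = {2, 4, 5, 6, 7, 8, 9, 10, 11, 12, 13, 14, 15, 16, 17, 18}


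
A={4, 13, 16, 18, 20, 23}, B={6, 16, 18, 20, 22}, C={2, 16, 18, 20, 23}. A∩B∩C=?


A ∩ B = {16, 18, 20}
(A ∩ B) ∩ C = {16, 18, 20}

A ∩ B ∩ C = {16, 18, 20}


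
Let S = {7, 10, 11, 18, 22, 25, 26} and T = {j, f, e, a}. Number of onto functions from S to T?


n = |S| = 7, k = |T| = 4. Surjections via inclusion-exclusion:
S(n,k) = Σ(-1)^i × C(k,i) × (k-i)^n, i=0 to k
i=0: (-1)^0×C(4,0)×4^7 = 16384
i=1: (-1)^1×C(4,1)×3^7 = -8748
i=2: (-1)^2×C(4,2)×2^7 = 768
i=3: (-1)^3×C(4,3)×1^7 = -4
i=4: (-1)^4×C(4,4)×0^7 = 0
Total = 8400

Number of surjections = 8400


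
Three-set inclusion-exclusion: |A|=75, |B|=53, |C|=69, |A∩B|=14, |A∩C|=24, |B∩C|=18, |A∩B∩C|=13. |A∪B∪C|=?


|A∪B∪C| = |A|+|B|+|C| - |A∩B|-|A∩C|-|B∩C| + |A∩B∩C|
= 75+53+69 - 14-24-18 + 13
= 197 - 56 + 13
= 154

|A ∪ B ∪ C| = 154


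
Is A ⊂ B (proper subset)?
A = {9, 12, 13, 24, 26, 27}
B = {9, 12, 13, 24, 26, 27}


A ⊂ B requires: A ⊆ B AND A ≠ B.
A ⊆ B? Yes
A = B? Yes
A = B, so A is not a PROPER subset.

No, A is not a proper subset of B


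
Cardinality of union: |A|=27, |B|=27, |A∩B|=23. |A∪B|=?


|A ∪ B| = |A| + |B| - |A ∩ B|
= 27 + 27 - 23
= 31

|A ∪ B| = 31


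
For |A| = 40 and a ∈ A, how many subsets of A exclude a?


Subsets of A avoiding a are subsets of A \ {a}, which has 39 elements.
Count = 2^(n-1) = 2^39
= 549755813888

Number of subsets avoiding a = 549755813888


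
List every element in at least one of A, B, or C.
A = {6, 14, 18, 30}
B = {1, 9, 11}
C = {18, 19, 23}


A ∪ B = {1, 6, 9, 11, 14, 18, 30}
(A ∪ B) ∪ C = {1, 6, 9, 11, 14, 18, 19, 23, 30}

A ∪ B ∪ C = {1, 6, 9, 11, 14, 18, 19, 23, 30}


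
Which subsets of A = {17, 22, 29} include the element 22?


A subset of A contains 22 iff the remaining 2 elements form any subset of A \ {22}.
Count: 2^(n-1) = 2^2 = 4
Subsets containing 22: {22}, {17, 22}, {22, 29}, {17, 22, 29}

Subsets containing 22 (4 total): {22}, {17, 22}, {22, 29}, {17, 22, 29}


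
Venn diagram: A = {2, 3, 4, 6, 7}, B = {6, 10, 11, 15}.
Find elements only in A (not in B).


A = {2, 3, 4, 6, 7}
B = {6, 10, 11, 15}
Region: only in A (not in B)
Elements: {2, 3, 4, 7}

Elements only in A (not in B): {2, 3, 4, 7}


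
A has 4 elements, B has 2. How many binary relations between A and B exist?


A relation from A to B is any subset of A × B.
|A × B| = 4 × 2 = 8
# relations = 2^|A × B| = 2^8 = 256

Number of relations = 256


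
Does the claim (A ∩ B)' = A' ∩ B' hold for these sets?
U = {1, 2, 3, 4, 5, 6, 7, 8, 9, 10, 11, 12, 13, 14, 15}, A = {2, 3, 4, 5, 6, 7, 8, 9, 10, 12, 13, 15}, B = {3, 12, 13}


LHS: A ∩ B = {3, 12, 13}
(A ∩ B)' = U \ (A ∩ B) = {1, 2, 4, 5, 6, 7, 8, 9, 10, 11, 14, 15}
A' = {1, 11, 14}, B' = {1, 2, 4, 5, 6, 7, 8, 9, 10, 11, 14, 15}
Claimed RHS: A' ∩ B' = {1, 11, 14}
Identity is INVALID: LHS = {1, 2, 4, 5, 6, 7, 8, 9, 10, 11, 14, 15} but the RHS claimed here equals {1, 11, 14}. The correct form is (A ∩ B)' = A' ∪ B'.

Identity is invalid: (A ∩ B)' = {1, 2, 4, 5, 6, 7, 8, 9, 10, 11, 14, 15} but A' ∩ B' = {1, 11, 14}. The correct De Morgan law is (A ∩ B)' = A' ∪ B'.


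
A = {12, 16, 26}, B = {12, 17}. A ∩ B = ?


A ∩ B = elements in both A and B
A = {12, 16, 26}
B = {12, 17}
A ∩ B = {12}

A ∩ B = {12}


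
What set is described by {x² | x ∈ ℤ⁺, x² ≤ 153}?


Checking each candidate:
Condition: positive perfect squares ≤ 153
Result = {1, 4, 9, 16, 25, 36, 49, 64, 81, 100, 121, 144}

{1, 4, 9, 16, 25, 36, 49, 64, 81, 100, 121, 144}


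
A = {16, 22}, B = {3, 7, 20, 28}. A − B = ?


A \ B = elements in A but not in B
A = {16, 22}
B = {3, 7, 20, 28}
Remove from A any elements in B
A \ B = {16, 22}

A \ B = {16, 22}


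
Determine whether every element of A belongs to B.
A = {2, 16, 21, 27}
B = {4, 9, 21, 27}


A ⊆ B means every element of A is in B.
Elements in A not in B: {2, 16}
So A ⊄ B.

No, A ⊄ B


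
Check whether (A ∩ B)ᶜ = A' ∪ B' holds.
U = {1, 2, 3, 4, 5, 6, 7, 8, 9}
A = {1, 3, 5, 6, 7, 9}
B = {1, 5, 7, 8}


LHS: A ∩ B = {1, 5, 7}
(A ∩ B)' = U \ (A ∩ B) = {2, 3, 4, 6, 8, 9}
A' = {2, 4, 8}, B' = {2, 3, 4, 6, 9}
Claimed RHS: A' ∪ B' = {2, 3, 4, 6, 8, 9}
Identity is VALID: LHS = RHS = {2, 3, 4, 6, 8, 9} ✓

Identity is valid. (A ∩ B)' = A' ∪ B' = {2, 3, 4, 6, 8, 9}


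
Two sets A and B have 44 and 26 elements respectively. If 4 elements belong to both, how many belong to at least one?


|A ∪ B| = |A| + |B| - |A ∩ B|
= 44 + 26 - 4
= 66

|A ∪ B| = 66


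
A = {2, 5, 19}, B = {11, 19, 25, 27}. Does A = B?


Two sets are equal iff they have exactly the same elements.
A = {2, 5, 19}
B = {11, 19, 25, 27}
Differences: {2, 5, 11, 25, 27}
A ≠ B

No, A ≠ B


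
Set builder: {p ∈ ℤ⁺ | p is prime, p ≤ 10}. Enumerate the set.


Checking each candidate:
Condition: primes ≤ 10
Result = {2, 3, 5, 7}

{2, 3, 5, 7}


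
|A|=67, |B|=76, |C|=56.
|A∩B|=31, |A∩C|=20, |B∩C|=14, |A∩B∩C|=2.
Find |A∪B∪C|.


|A∪B∪C| = |A|+|B|+|C| - |A∩B|-|A∩C|-|B∩C| + |A∩B∩C|
= 67+76+56 - 31-20-14 + 2
= 199 - 65 + 2
= 136

|A ∪ B ∪ C| = 136


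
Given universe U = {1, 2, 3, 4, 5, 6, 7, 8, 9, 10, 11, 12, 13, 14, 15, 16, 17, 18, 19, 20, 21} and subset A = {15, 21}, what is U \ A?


Aᶜ = U \ A = elements in U but not in A
U = {1, 2, 3, 4, 5, 6, 7, 8, 9, 10, 11, 12, 13, 14, 15, 16, 17, 18, 19, 20, 21}
A = {15, 21}
Aᶜ = {1, 2, 3, 4, 5, 6, 7, 8, 9, 10, 11, 12, 13, 14, 16, 17, 18, 19, 20}

Aᶜ = {1, 2, 3, 4, 5, 6, 7, 8, 9, 10, 11, 12, 13, 14, 16, 17, 18, 19, 20}


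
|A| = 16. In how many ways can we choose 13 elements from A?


C(n,k) = n! / (k!(n-k)!)
C(16,13) = 16! / (13!3!)
= 560

C(16,13) = 560


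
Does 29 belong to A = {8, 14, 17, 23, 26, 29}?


A = {8, 14, 17, 23, 26, 29}
Checking if 29 is in A
29 is in A → True

29 ∈ A


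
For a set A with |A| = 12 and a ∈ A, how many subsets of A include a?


Subsets of A containing a correspond to subsets of A \ {a}, which has 11 elements.
Count = 2^(n-1) = 2^11
= 2048

Number of subsets containing a = 2048


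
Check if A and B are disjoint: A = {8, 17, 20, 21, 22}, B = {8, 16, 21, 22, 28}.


Disjoint means A ∩ B = ∅.
A ∩ B = {8, 21, 22}
A ∩ B ≠ ∅, so A and B are NOT disjoint.

No, A and B are not disjoint (A ∩ B = {8, 21, 22})


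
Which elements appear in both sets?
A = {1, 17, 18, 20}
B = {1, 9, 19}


A ∩ B = elements in both A and B
A = {1, 17, 18, 20}
B = {1, 9, 19}
A ∩ B = {1}

A ∩ B = {1}


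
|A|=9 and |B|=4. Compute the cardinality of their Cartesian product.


|A × B| = |A| × |B|
= 9 × 4
= 36

|A × B| = 36


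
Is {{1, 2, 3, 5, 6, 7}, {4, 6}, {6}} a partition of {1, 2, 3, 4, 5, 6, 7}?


A partition requires: (1) non-empty parts, (2) pairwise disjoint, (3) union = U
Parts: {1, 2, 3, 5, 6, 7}, {4, 6}, {6}
Union of parts: {1, 2, 3, 4, 5, 6, 7}
U = {1, 2, 3, 4, 5, 6, 7}
All non-empty? True
Pairwise disjoint? False
Covers U? True

No, not a valid partition


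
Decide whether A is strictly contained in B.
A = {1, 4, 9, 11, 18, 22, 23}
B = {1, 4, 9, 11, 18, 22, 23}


A ⊂ B requires: A ⊆ B AND A ≠ B.
A ⊆ B? Yes
A = B? Yes
A = B, so A is not a PROPER subset.

No, A is not a proper subset of B


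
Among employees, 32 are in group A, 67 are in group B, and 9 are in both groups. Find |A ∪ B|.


|A ∪ B| = |A| + |B| - |A ∩ B|
= 32 + 67 - 9
= 90

|A ∪ B| = 90


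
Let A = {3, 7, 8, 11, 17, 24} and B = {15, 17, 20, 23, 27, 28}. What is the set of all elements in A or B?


A ∪ B = all elements in A or B (or both)
A = {3, 7, 8, 11, 17, 24}
B = {15, 17, 20, 23, 27, 28}
A ∪ B = {3, 7, 8, 11, 15, 17, 20, 23, 24, 27, 28}

A ∪ B = {3, 7, 8, 11, 15, 17, 20, 23, 24, 27, 28}


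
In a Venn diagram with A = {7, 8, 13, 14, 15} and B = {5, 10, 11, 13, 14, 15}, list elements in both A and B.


A = {7, 8, 13, 14, 15}
B = {5, 10, 11, 13, 14, 15}
Region: in both A and B
Elements: {13, 14, 15}

Elements in both A and B: {13, 14, 15}


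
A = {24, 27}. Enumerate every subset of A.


|A| = 2, so |P(A)| = 2^2 = 4
Enumerate subsets by cardinality (0 to 2):
∅, {24}, {27}, {24, 27}

P(A) has 4 subsets: ∅, {24}, {27}, {24, 27}


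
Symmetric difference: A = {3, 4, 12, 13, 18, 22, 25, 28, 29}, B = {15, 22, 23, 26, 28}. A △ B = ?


A △ B = (A \ B) ∪ (B \ A) = elements in exactly one of A or B
A \ B = {3, 4, 12, 13, 18, 25, 29}
B \ A = {15, 23, 26}
A △ B = {3, 4, 12, 13, 15, 18, 23, 25, 26, 29}

A △ B = {3, 4, 12, 13, 15, 18, 23, 25, 26, 29}


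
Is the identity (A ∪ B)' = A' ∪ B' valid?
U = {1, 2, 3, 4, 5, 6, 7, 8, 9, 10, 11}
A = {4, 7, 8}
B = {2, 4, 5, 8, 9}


LHS: A ∪ B = {2, 4, 5, 7, 8, 9}
(A ∪ B)' = U \ (A ∪ B) = {1, 3, 6, 10, 11}
A' = {1, 2, 3, 5, 6, 9, 10, 11}, B' = {1, 3, 6, 7, 10, 11}
Claimed RHS: A' ∪ B' = {1, 2, 3, 5, 6, 7, 9, 10, 11}
Identity is INVALID: LHS = {1, 3, 6, 10, 11} but the RHS claimed here equals {1, 2, 3, 5, 6, 7, 9, 10, 11}. The correct form is (A ∪ B)' = A' ∩ B'.

Identity is invalid: (A ∪ B)' = {1, 3, 6, 10, 11} but A' ∪ B' = {1, 2, 3, 5, 6, 7, 9, 10, 11}. The correct De Morgan law is (A ∪ B)' = A' ∩ B'.


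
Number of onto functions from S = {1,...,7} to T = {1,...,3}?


n = |S| = 7, k = |T| = 3. Surjections via inclusion-exclusion:
S(n,k) = Σ(-1)^i × C(k,i) × (k-i)^n, i=0 to k
i=0: (-1)^0×C(3,0)×3^7 = 2187
i=1: (-1)^1×C(3,1)×2^7 = -384
i=2: (-1)^2×C(3,2)×1^7 = 3
i=3: (-1)^3×C(3,3)×0^7 = 0
Total = 1806

Number of surjections = 1806


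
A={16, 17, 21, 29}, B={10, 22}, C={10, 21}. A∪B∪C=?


A ∪ B = {10, 16, 17, 21, 22, 29}
(A ∪ B) ∪ C = {10, 16, 17, 21, 22, 29}

A ∪ B ∪ C = {10, 16, 17, 21, 22, 29}


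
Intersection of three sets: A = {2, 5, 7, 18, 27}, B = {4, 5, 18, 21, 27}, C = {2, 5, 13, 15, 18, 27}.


A ∩ B = {5, 18, 27}
(A ∩ B) ∩ C = {5, 18, 27}

A ∩ B ∩ C = {5, 18, 27}


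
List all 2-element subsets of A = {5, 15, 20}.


|A| = 3, so A has C(3,2) = 3 subsets of size 2.
Enumerate by choosing 2 elements from A at a time:
{5, 15}, {5, 20}, {15, 20}

2-element subsets (3 total): {5, 15}, {5, 20}, {15, 20}


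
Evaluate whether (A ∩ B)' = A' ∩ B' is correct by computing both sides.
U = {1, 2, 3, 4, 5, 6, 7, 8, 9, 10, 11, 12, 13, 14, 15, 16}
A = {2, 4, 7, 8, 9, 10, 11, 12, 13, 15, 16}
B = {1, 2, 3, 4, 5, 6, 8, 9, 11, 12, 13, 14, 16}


LHS: A ∩ B = {2, 4, 8, 9, 11, 12, 13, 16}
(A ∩ B)' = U \ (A ∩ B) = {1, 3, 5, 6, 7, 10, 14, 15}
A' = {1, 3, 5, 6, 14}, B' = {7, 10, 15}
Claimed RHS: A' ∩ B' = ∅
Identity is INVALID: LHS = {1, 3, 5, 6, 7, 10, 14, 15} but the RHS claimed here equals ∅. The correct form is (A ∩ B)' = A' ∪ B'.

Identity is invalid: (A ∩ B)' = {1, 3, 5, 6, 7, 10, 14, 15} but A' ∩ B' = ∅. The correct De Morgan law is (A ∩ B)' = A' ∪ B'.


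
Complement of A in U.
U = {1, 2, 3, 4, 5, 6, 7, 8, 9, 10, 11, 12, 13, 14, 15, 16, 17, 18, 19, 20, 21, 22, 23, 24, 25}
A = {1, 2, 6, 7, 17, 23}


Aᶜ = U \ A = elements in U but not in A
U = {1, 2, 3, 4, 5, 6, 7, 8, 9, 10, 11, 12, 13, 14, 15, 16, 17, 18, 19, 20, 21, 22, 23, 24, 25}
A = {1, 2, 6, 7, 17, 23}
Aᶜ = {3, 4, 5, 8, 9, 10, 11, 12, 13, 14, 15, 16, 18, 19, 20, 21, 22, 24, 25}

Aᶜ = {3, 4, 5, 8, 9, 10, 11, 12, 13, 14, 15, 16, 18, 19, 20, 21, 22, 24, 25}


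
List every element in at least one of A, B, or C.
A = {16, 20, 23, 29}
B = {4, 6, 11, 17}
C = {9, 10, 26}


A ∪ B = {4, 6, 11, 16, 17, 20, 23, 29}
(A ∪ B) ∪ C = {4, 6, 9, 10, 11, 16, 17, 20, 23, 26, 29}

A ∪ B ∪ C = {4, 6, 9, 10, 11, 16, 17, 20, 23, 26, 29}


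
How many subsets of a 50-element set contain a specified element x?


Subsets of A containing x correspond to subsets of A \ {x}, which has 49 elements.
Count = 2^(n-1) = 2^49
= 562949953421312

Number of subsets containing x = 562949953421312


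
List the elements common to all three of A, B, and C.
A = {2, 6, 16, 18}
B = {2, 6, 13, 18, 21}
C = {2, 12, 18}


A ∩ B = {2, 6, 18}
(A ∩ B) ∩ C = {2, 18}

A ∩ B ∩ C = {2, 18}


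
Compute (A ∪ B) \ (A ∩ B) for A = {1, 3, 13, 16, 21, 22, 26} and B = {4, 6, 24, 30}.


A △ B = (A \ B) ∪ (B \ A) = elements in exactly one of A or B
A \ B = {1, 3, 13, 16, 21, 22, 26}
B \ A = {4, 6, 24, 30}
A △ B = {1, 3, 4, 6, 13, 16, 21, 22, 24, 26, 30}

A △ B = {1, 3, 4, 6, 13, 16, 21, 22, 24, 26, 30}


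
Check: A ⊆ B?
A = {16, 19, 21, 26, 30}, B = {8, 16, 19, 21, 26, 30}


A ⊆ B means every element of A is in B.
All elements of A are in B.
So A ⊆ B.

Yes, A ⊆ B


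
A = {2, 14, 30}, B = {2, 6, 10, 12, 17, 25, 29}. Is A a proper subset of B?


A ⊂ B requires: A ⊆ B AND A ≠ B.
A ⊆ B? No
A ⊄ B, so A is not a proper subset.

No, A is not a proper subset of B


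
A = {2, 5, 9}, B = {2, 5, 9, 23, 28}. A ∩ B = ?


A ∩ B = elements in both A and B
A = {2, 5, 9}
B = {2, 5, 9, 23, 28}
A ∩ B = {2, 5, 9}

A ∩ B = {2, 5, 9}


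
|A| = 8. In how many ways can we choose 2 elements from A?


C(n,k) = n! / (k!(n-k)!)
C(8,2) = 8! / (2!6!)
= 28

C(8,2) = 28


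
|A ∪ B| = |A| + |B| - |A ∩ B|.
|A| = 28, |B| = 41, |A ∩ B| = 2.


|A ∪ B| = |A| + |B| - |A ∩ B|
= 28 + 41 - 2
= 67

|A ∪ B| = 67


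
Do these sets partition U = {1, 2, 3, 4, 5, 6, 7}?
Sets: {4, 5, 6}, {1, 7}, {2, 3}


A partition requires: (1) non-empty parts, (2) pairwise disjoint, (3) union = U
Parts: {4, 5, 6}, {1, 7}, {2, 3}
Union of parts: {1, 2, 3, 4, 5, 6, 7}
U = {1, 2, 3, 4, 5, 6, 7}
All non-empty? True
Pairwise disjoint? True
Covers U? True

Yes, valid partition


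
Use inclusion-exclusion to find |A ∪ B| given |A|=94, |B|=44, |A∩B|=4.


|A ∪ B| = |A| + |B| - |A ∩ B|
= 94 + 44 - 4
= 134

|A ∪ B| = 134


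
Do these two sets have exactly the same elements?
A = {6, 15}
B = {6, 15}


Two sets are equal iff they have exactly the same elements.
A = {6, 15}
B = {6, 15}
Same elements → A = B

Yes, A = B


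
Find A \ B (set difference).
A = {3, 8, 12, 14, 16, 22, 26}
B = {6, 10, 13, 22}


A \ B = elements in A but not in B
A = {3, 8, 12, 14, 16, 22, 26}
B = {6, 10, 13, 22}
Remove from A any elements in B
A \ B = {3, 8, 12, 14, 16, 26}

A \ B = {3, 8, 12, 14, 16, 26}


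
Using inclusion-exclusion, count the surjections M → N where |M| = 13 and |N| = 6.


n = |M| = 13, k = |N| = 6. Surjections via inclusion-exclusion:
S(n,k) = Σ(-1)^i × C(k,i) × (k-i)^n, i=0 to k
i=0: (-1)^0×C(6,0)×6^13 = 13060694016
i=1: (-1)^1×C(6,1)×5^13 = -7324218750
i=2: (-1)^2×C(6,2)×4^13 = 1006632960
i=3: (-1)^3×C(6,3)×3^13 = -31886460
i=4: (-1)^4×C(6,4)×2^13 = 122880
i=5: (-1)^5×C(6,5)×1^13 = -6
i=6: (-1)^6×C(6,6)×0^13 = 0
Total = 6711344640

Number of surjections = 6711344640


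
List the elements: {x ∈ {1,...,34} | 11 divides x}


Checking each candidate:
Condition: multiples of 11 in {1,...,34}
Result = {11, 22, 33}

{11, 22, 33}


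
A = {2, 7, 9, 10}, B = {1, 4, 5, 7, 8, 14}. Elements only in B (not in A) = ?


A = {2, 7, 9, 10}
B = {1, 4, 5, 7, 8, 14}
Region: only in B (not in A)
Elements: {1, 4, 5, 8, 14}

Elements only in B (not in A): {1, 4, 5, 8, 14}


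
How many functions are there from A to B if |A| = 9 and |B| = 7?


Each of |A| = 9 inputs maps to any of |B| = 7 outputs.
# functions = |B|^|A| = 7^9
= 40353607

Number of functions = 40353607


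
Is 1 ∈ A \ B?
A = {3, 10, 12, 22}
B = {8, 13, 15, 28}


A = {3, 10, 12, 22}, B = {8, 13, 15, 28}
A \ B = elements in A but not in B
A \ B = {3, 10, 12, 22}
Checking if 1 ∈ A \ B
1 is not in A \ B → False

1 ∉ A \ B


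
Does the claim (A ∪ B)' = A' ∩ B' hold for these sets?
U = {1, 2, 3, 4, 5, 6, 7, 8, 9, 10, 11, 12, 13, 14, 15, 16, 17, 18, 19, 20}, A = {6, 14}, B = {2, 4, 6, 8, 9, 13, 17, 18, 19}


LHS: A ∪ B = {2, 4, 6, 8, 9, 13, 14, 17, 18, 19}
(A ∪ B)' = U \ (A ∪ B) = {1, 3, 5, 7, 10, 11, 12, 15, 16, 20}
A' = {1, 2, 3, 4, 5, 7, 8, 9, 10, 11, 12, 13, 15, 16, 17, 18, 19, 20}, B' = {1, 3, 5, 7, 10, 11, 12, 14, 15, 16, 20}
Claimed RHS: A' ∩ B' = {1, 3, 5, 7, 10, 11, 12, 15, 16, 20}
Identity is VALID: LHS = RHS = {1, 3, 5, 7, 10, 11, 12, 15, 16, 20} ✓

Identity is valid. (A ∪ B)' = A' ∩ B' = {1, 3, 5, 7, 10, 11, 12, 15, 16, 20}


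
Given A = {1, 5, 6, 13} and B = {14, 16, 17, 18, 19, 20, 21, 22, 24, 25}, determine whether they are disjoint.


Disjoint means A ∩ B = ∅.
A ∩ B = ∅
A ∩ B = ∅, so A and B are disjoint.

Yes, A and B are disjoint


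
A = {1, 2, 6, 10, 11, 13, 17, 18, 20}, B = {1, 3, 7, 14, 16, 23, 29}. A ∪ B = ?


A ∪ B = all elements in A or B (or both)
A = {1, 2, 6, 10, 11, 13, 17, 18, 20}
B = {1, 3, 7, 14, 16, 23, 29}
A ∪ B = {1, 2, 3, 6, 7, 10, 11, 13, 14, 16, 17, 18, 20, 23, 29}

A ∪ B = {1, 2, 3, 6, 7, 10, 11, 13, 14, 16, 17, 18, 20, 23, 29}


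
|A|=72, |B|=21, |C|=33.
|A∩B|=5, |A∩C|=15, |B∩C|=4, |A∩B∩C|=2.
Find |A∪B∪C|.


|A∪B∪C| = |A|+|B|+|C| - |A∩B|-|A∩C|-|B∩C| + |A∩B∩C|
= 72+21+33 - 5-15-4 + 2
= 126 - 24 + 2
= 104

|A ∪ B ∪ C| = 104


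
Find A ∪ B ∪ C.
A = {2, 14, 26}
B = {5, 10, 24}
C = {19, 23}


A ∪ B = {2, 5, 10, 14, 24, 26}
(A ∪ B) ∪ C = {2, 5, 10, 14, 19, 23, 24, 26}

A ∪ B ∪ C = {2, 5, 10, 14, 19, 23, 24, 26}


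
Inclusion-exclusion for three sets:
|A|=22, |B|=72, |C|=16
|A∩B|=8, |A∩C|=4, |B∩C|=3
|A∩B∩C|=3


|A∪B∪C| = |A|+|B|+|C| - |A∩B|-|A∩C|-|B∩C| + |A∩B∩C|
= 22+72+16 - 8-4-3 + 3
= 110 - 15 + 3
= 98

|A ∪ B ∪ C| = 98


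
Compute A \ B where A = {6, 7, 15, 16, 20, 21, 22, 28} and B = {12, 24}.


A \ B = elements in A but not in B
A = {6, 7, 15, 16, 20, 21, 22, 28}
B = {12, 24}
Remove from A any elements in B
A \ B = {6, 7, 15, 16, 20, 21, 22, 28}

A \ B = {6, 7, 15, 16, 20, 21, 22, 28}


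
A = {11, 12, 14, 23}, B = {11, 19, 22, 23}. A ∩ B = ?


A ∩ B = elements in both A and B
A = {11, 12, 14, 23}
B = {11, 19, 22, 23}
A ∩ B = {11, 23}

A ∩ B = {11, 23}


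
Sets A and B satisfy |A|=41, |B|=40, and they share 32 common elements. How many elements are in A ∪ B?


|A ∪ B| = |A| + |B| - |A ∩ B|
= 41 + 40 - 32
= 49

|A ∪ B| = 49


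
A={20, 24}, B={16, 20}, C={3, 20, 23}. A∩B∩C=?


A ∩ B = {20}
(A ∩ B) ∩ C = {20}

A ∩ B ∩ C = {20}


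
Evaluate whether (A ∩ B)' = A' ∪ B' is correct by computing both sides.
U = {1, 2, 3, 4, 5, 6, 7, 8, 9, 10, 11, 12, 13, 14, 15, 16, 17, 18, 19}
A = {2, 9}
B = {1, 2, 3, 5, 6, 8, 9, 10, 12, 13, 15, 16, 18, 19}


LHS: A ∩ B = {2, 9}
(A ∩ B)' = U \ (A ∩ B) = {1, 3, 4, 5, 6, 7, 8, 10, 11, 12, 13, 14, 15, 16, 17, 18, 19}
A' = {1, 3, 4, 5, 6, 7, 8, 10, 11, 12, 13, 14, 15, 16, 17, 18, 19}, B' = {4, 7, 11, 14, 17}
Claimed RHS: A' ∪ B' = {1, 3, 4, 5, 6, 7, 8, 10, 11, 12, 13, 14, 15, 16, 17, 18, 19}
Identity is VALID: LHS = RHS = {1, 3, 4, 5, 6, 7, 8, 10, 11, 12, 13, 14, 15, 16, 17, 18, 19} ✓

Identity is valid. (A ∩ B)' = A' ∪ B' = {1, 3, 4, 5, 6, 7, 8, 10, 11, 12, 13, 14, 15, 16, 17, 18, 19}


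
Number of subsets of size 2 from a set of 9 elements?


C(n,k) = n! / (k!(n-k)!)
C(9,2) = 9! / (2!7!)
= 36

C(9,2) = 36


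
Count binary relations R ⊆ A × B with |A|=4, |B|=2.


A relation from A to B is any subset of A × B.
|A × B| = 4 × 2 = 8
# relations = 2^|A × B| = 2^8 = 256

Number of relations = 256


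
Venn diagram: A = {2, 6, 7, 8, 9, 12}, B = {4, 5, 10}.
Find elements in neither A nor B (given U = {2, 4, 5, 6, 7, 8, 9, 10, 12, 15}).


A = {2, 6, 7, 8, 9, 12}
B = {4, 5, 10}
Region: in neither A nor B (given U = {2, 4, 5, 6, 7, 8, 9, 10, 12, 15})
Elements: {15}

Elements in neither A nor B (given U = {2, 4, 5, 6, 7, 8, 9, 10, 12, 15}): {15}


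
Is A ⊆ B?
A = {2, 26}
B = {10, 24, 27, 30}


A ⊆ B means every element of A is in B.
Elements in A not in B: {2, 26}
So A ⊄ B.

No, A ⊄ B


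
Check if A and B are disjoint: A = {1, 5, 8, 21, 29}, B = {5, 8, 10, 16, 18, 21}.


Disjoint means A ∩ B = ∅.
A ∩ B = {5, 8, 21}
A ∩ B ≠ ∅, so A and B are NOT disjoint.

No, A and B are not disjoint (A ∩ B = {5, 8, 21})


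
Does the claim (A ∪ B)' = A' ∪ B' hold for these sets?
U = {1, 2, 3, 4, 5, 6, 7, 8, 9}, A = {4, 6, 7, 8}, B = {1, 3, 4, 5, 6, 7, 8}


LHS: A ∪ B = {1, 3, 4, 5, 6, 7, 8}
(A ∪ B)' = U \ (A ∪ B) = {2, 9}
A' = {1, 2, 3, 5, 9}, B' = {2, 9}
Claimed RHS: A' ∪ B' = {1, 2, 3, 5, 9}
Identity is INVALID: LHS = {2, 9} but the RHS claimed here equals {1, 2, 3, 5, 9}. The correct form is (A ∪ B)' = A' ∩ B'.

Identity is invalid: (A ∪ B)' = {2, 9} but A' ∪ B' = {1, 2, 3, 5, 9}. The correct De Morgan law is (A ∪ B)' = A' ∩ B'.


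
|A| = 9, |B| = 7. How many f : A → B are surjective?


n = |A| = 9, k = |B| = 7. Surjections via inclusion-exclusion:
S(n,k) = Σ(-1)^i × C(k,i) × (k-i)^n, i=0 to k
i=0: (-1)^0×C(7,0)×7^9 = 40353607
i=1: (-1)^1×C(7,1)×6^9 = -70543872
i=2: (-1)^2×C(7,2)×5^9 = 41015625
i=3: (-1)^3×C(7,3)×4^9 = -9175040
i=4: (-1)^4×C(7,4)×3^9 = 688905
i=5: (-1)^5×C(7,5)×2^9 = -10752
i=6: (-1)^6×C(7,6)×1^9 = 7
i=7: (-1)^7×C(7,7)×0^9 = 0
Total = 2328480

Number of surjections = 2328480


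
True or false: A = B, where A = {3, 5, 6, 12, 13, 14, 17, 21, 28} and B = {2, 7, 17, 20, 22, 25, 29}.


Two sets are equal iff they have exactly the same elements.
A = {3, 5, 6, 12, 13, 14, 17, 21, 28}
B = {2, 7, 17, 20, 22, 25, 29}
Differences: {2, 3, 5, 6, 7, 12, 13, 14, 20, 21, 22, 25, 28, 29}
A ≠ B

No, A ≠ B


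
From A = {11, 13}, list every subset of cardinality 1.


|A| = 2, so A has C(2,1) = 2 subsets of size 1.
Enumerate by choosing 1 elements from A at a time:
{11}, {13}

1-element subsets (2 total): {11}, {13}


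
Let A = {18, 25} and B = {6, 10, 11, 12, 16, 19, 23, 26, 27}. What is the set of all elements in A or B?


A ∪ B = all elements in A or B (or both)
A = {18, 25}
B = {6, 10, 11, 12, 16, 19, 23, 26, 27}
A ∪ B = {6, 10, 11, 12, 16, 18, 19, 23, 25, 26, 27}

A ∪ B = {6, 10, 11, 12, 16, 18, 19, 23, 25, 26, 27}


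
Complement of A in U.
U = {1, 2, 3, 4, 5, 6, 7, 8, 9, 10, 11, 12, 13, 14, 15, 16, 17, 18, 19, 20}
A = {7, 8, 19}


Aᶜ = U \ A = elements in U but not in A
U = {1, 2, 3, 4, 5, 6, 7, 8, 9, 10, 11, 12, 13, 14, 15, 16, 17, 18, 19, 20}
A = {7, 8, 19}
Aᶜ = {1, 2, 3, 4, 5, 6, 9, 10, 11, 12, 13, 14, 15, 16, 17, 18, 20}

Aᶜ = {1, 2, 3, 4, 5, 6, 9, 10, 11, 12, 13, 14, 15, 16, 17, 18, 20}
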